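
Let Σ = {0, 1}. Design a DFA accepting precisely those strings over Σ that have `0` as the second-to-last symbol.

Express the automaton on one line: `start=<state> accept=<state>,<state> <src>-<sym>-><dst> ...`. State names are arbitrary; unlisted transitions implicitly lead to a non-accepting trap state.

start=s0 accept=s3,s4 s0-0->s1 s0-1->s2 s1-0->s3 s1-1->s4 s2-0->s5 s2-1->s6 s3-0->s3 s3-1->s4 s4-0->s5 s4-1->s6 s5-0->s3 s5-1->s4 s6-0->s5 s6-1->s6

A DFA must remember the last 2 symbols (since which symbol is second-to-last isn't known until the input ends). Use one state per possible window of the last ≤2 symbols; accept from those whose window starts with `0`.
With 7 states:
        0   1  
>  s0   s1  s2 
   s1   s3  s4 
   s2   s5  s6 
 * s3   s3  s4 
 * s4   s5  s6 
   s5   s3  s4 
   s6   s5  s6 
(> = start, * = accepting)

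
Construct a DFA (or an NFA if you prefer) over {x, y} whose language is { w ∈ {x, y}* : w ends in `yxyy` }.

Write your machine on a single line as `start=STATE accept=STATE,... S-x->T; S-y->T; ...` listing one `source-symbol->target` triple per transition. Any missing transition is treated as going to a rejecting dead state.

start=q0; accept=q4; q0-x->q0; q0-y->q1; q1-x->q2; q1-y->q1; q2-x->q0; q2-y->q3; q3-x->q2; q3-y->q4; q4-x->q2; q4-y->q1

Let each state record the length of the longest suffix of the input read so far that is also a prefix of `yxyy`. q1 means the last symbol is `y`; q2 means the last 2 symbols are `yx`; q3 means the last 3 symbols are `yxy`; q4 means the last 4 symbols are `yxyy`. Accept only at q4, where the string currently ends in `yxyy`.
With 5 states:
        x   y  
>  q0   q0  q1 
   q1   q2  q1 
   q2   q0  q3 
   q3   q2  q4 
 * q4   q2  q1 
(> = start, * = accepting)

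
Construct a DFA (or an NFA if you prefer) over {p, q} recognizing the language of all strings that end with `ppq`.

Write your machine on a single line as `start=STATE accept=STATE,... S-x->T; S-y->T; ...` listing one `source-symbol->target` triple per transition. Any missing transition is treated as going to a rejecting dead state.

Let each state record the length of the longest suffix of the input read so far that is also a prefix of `ppq`. B means the last symbol is `p`; C means the last 2 symbols are `pp`; D means the last 3 symbols are `ppq`. Accept only at D, where the string currently ends in `ppq`.
A 4-state machine:
       p  q 
>  A   B  A 
   B   C  A 
   C   C  D 
 * D   B  A 
(> = start, * = accepting)

start=A; accept=D; A-p->B; A-q->A; B-p->C; B-q->A; C-p->C; C-q->D; D-p->B; D-q->A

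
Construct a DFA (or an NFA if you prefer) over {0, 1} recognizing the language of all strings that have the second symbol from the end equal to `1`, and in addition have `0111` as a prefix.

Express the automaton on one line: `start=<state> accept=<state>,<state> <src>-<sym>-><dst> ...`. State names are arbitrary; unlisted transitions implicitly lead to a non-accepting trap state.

Build one automaton per condition and run them in lockstep. One (7 states) tracks the last 2 symbols read; the other (6 states) tracks whether the input so far still matches the prefix `0111`. Each combined state is a pair, one component from each; accept when both components accept. Equivalent product states are then merged.
With 9 states:
        0   1  
>  s0   s1  s2 
   s1   s2  s3 
   s2   s2  s2 
   s3   s2  s4 
   s4   s2  s5 
 * s5   s6  s5 
 * s6   s7  s8 
   s7   s7  s8 
   s8   s6  s5 
(> = start, * = accepting)

start=s0 accept=s5,s6 s0-0->s1 s0-1->s2 s1-0->s2 s1-1->s3 s2-0->s2 s2-1->s2 s3-0->s2 s3-1->s4 s4-0->s2 s4-1->s5 s5-0->s6 s5-1->s5 s6-0->s7 s6-1->s8 s7-0->s7 s7-1->s8 s8-0->s6 s8-1->s5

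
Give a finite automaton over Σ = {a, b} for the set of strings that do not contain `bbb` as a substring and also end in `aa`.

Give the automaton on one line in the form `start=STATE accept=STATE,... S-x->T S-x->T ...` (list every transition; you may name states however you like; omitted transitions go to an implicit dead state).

start=q0 accept=q3 q0-a->q1 q0-b->q2 q1-a->q3 q1-b->q2 q2-a->q1 q2-b->q4 q3-a->q3 q3-b->q2 q4-a->q1 q4-b->q5 q5-a->q5 q5-b->q5

Build one automaton per condition and run them in lockstep. One (4 states) tracks partial matches of the forbidden pattern `bbb`; the other (3 states) tracks how much of the suffix `aa` has currently been matched. Each combined state is a pair, one component from each; accept when both components accept. Equivalent product states are then merged.
        a   b  
>  q0   q1  q2 
   q1   q3  q2 
   q2   q1  q4 
 * q3   q3  q2 
   q4   q1  q5 
   q5   q5  q5 
(> = start, * = accepting)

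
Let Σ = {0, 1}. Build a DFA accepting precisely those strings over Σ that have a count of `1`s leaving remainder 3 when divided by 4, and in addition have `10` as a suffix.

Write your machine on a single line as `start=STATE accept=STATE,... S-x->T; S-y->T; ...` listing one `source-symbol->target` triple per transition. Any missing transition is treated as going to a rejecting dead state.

Handle the two conditions separately and then intersect. One (4 states) tracks the count of `1`s modulo 4; the other (3 states) tracks how much of the suffix `10` has currently been matched. Each combined state is a pair, one component from each; accept when both components accept. Minimizing collapses redundant product states.
With 6 states:
       0  1 
>  A   A  B 
   B   B  C 
   C   C  D 
   D   E  A 
 * E   F  A 
   F   F  A 
(> = start, * = accepting)

start=A; accept=E; A-0->A; A-1->B; B-0->B; B-1->C; C-0->C; C-1->D; D-0->E; D-1->A; E-0->F; E-1->A; F-0->F; F-1->A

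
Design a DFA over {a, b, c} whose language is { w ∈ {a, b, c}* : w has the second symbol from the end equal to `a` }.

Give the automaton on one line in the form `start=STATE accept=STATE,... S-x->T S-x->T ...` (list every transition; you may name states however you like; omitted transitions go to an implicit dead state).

start=q0 accept=q4,q5,q6 q0-a->q1 q0-b->q2 q0-c->q3 q1-a->q4 q1-b->q5 q1-c->q6 q2-a->q7 q2-b->q8 q2-c->q9 q3-a->q10 q3-b->q11 q3-c->q12 q4-a->q4 q4-b->q5 q4-c->q6 q5-a->q7 q5-b->q8 q5-c->q9 q6-a->q10 q6-b->q11 q6-c->q12 q7-a->q4 q7-b->q5 q7-c->q6 q8-a->q7 q8-b->q8 q8-c->q9 q9-a->q10 q9-b->q11 q9-c->q12 q10-a->q4 q10-b->q5 q10-c->q6 q11-a->q7 q11-b->q8 q11-c->q9 q12-a->q10 q12-b->q11 q12-c->q12

Because acceptance depends on a position counted from the end, the machine has to buffer the most recent 2 symbols. Make each state the string of the last up-to-2 symbols read; on input `x` shift the window left and append `x`. Accept when the buffered window has length 2 and begins with `a`.
A 13-state machine:
          a    b    c  
>  q0     q1   q2   q3 
   q1     q4   q5   q6 
   q2     q7   q8   q9 
   q3    q10  q11  q12 
 * q4     q4   q5   q6 
 * q5     q7   q8   q9 
 * q6    q10  q11  q12 
   q7     q4   q5   q6 
   q8     q7   q8   q9 
   q9    q10  q11  q12 
   q10    q4   q5   q6 
   q11    q7   q8   q9 
   q12   q10  q11  q12 
(> = start, * = accepting)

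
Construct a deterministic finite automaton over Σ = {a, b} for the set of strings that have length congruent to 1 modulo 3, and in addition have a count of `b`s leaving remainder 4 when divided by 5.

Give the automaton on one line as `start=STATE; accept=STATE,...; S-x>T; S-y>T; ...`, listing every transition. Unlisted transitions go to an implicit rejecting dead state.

Handle the two conditions separately and then intersect. The first has 3 states tracking the input length modulo 3; the second has 5 states tracking the count of `b`s modulo 5. A product state is a pair (one from each), accepting exactly when both do.
With 15 states:
          a    b  
>  q0     q1   q2 
   q1     q3   q4 
   q2     q4   q5 
   q3     q0   q6 
   q4     q6   q7 
   q5     q7   q8 
   q6     q2   q9 
   q7     q9  q10 
   q8    q10  q11 
   q9     q5  q12 
   q10   q12  q13 
 * q11   q13   q3 
   q12    q8  q14 
   q13   q14   q0 
   q14   q11   q1 
(> = start, * = accepting)

start=q0; accept=q11; q0-a>q1; q0-b>q2; q1-a>q3; q1-b>q4; q2-a>q4; q2-b>q5; q3-a>q0; q3-b>q6; q4-a>q6; q4-b>q7; q5-a>q7; q5-b>q8; q6-a>q2; q6-b>q9; q7-a>q9; q7-b>q10; q8-a>q10; q8-b>q11; q9-a>q5; q9-b>q12; q10-a>q12; q10-b>q13; q11-a>q13; q11-b>q3; q12-a>q8; q12-b>q14; q13-a>q14; q13-b>q0; q14-a>q11; q14-b>q1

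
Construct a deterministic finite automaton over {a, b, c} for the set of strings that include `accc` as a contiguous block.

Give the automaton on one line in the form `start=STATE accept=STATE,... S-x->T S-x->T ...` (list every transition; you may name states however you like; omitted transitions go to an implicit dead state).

start=q0 accept=q4 q0-a->q1 q0-b->q0 q0-c->q0 q1-a->q1 q1-b->q0 q1-c->q2 q2-a->q1 q2-b->q0 q2-c->q3 q3-a->q1 q3-b->q0 q3-c->q4 q4-a->q4 q4-b->q4 q4-c->q4

States q0..q3 record the length of the longest prefix of `accc` that matches the current input suffix. Reaching q4 means `accc` has been seen, and we stay there forever. Accept from q4.
        a   b   c  
>  q0   q1  q0  q0 
   q1   q1  q0  q2 
   q2   q1  q0  q3 
   q3   q1  q0  q4 
 * q4   q4  q4  q4 
(> = start, * = accepting)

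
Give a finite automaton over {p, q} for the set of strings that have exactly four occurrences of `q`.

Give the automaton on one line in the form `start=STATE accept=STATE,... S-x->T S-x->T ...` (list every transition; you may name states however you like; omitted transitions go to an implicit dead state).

start=A accept=E A-p->A A-q->B B-p->B B-q->C C-p->C C-q->D D-p->D D-q->E E-p->E E-q->F F-p->F F-q->F

Only the number of `q`s matters, and only up to 5. Make a chain A → B → C → D → E → F advanced by each `q` (with F absorbing); every other symbol self-loops. The accepting set is {E}.
6 states suffice.
       p  q 
>  A   A  B 
   B   B  C 
   C   C  D 
   D   D  E 
 * E   E  F 
   F   F  F 
(> = start, * = accepting)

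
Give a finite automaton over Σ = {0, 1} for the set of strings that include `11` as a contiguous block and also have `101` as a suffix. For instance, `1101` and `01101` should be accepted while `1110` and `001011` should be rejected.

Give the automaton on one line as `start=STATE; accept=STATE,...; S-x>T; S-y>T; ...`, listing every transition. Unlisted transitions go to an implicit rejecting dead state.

start=A; accept=F; A-0>A; A-1>B; B-0>A; B-1>C; C-0>D; C-1>C; D-0>E; D-1>F; E-0>E; E-1>C; F-0>D; F-1>C

Handle the two conditions separately and then intersect. The first has 3 states tracking whether and how much of `11` has been seen; the second has 4 states tracking how much of the suffix `101` has currently been matched. A product state is a pair (one from each), accepting exactly when both do. Minimizing collapses redundant product states.
With 6 states:
       0  1 
>  A   A  B 
   B   A  C 
   C   D  C 
   D   E  F 
   E   E  C 
 * F   D  C 
(> = start, * = accepting)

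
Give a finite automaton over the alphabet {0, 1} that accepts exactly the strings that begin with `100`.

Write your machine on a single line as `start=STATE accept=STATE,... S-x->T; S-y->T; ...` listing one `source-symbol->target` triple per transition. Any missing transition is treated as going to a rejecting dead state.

Walk along `100` while the input agrees: from q0 take `1` to q1, and so on. Any deviation drops to the rejecting sink q4. Once q3 is reached the prefix is confirmed and every continuation is accepted.
5 states suffice.
        0   1  
>  q0   q4  q1 
   q1   q2  q4 
   q2   q3  q4 
 * q3   q3  q3 
   q4   q4  q4 
(> = start, * = accepting)

start=q0; accept=q3; q0-0->q4; q0-1->q1; q1-0->q2; q1-1->q4; q2-0->q3; q2-1->q4; q3-0->q3; q3-1->q3; q4-0->q4; q4-1->q4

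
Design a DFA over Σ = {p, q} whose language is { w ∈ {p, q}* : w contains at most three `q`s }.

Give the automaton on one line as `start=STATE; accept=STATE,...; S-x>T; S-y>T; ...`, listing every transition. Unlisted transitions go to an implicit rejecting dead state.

start=s0; accept=s0,s1,s2,s3; s0-p>s0; s0-q>s1; s1-p>s1; s1-q>s2; s2-p>s2; s2-q>s3; s3-p>s3; s3-q>s4; s4-p>s4; s4-q>s4

Count `q`s, saturating at 4: states s0 through s3 mean 0 through 3 `q`s seen; s4 means more than 3. Each `q` increments (capped at s4); other symbols loop. Accept from {s0, s1, s2, s3}.
With 5 states:
        p   q  
>* s0   s0  s1 
 * s1   s1  s2 
 * s2   s2  s3 
 * s3   s3  s4 
   s4   s4  s4 
(> = start, * = accepting)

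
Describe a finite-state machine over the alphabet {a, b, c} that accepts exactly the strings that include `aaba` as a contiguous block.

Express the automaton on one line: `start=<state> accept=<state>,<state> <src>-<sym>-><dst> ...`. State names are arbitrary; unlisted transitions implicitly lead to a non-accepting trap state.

start=q0 accept=q4 q0-a->q1 q0-b->q0 q0-c->q0 q1-a->q2 q1-b->q0 q1-c->q0 q2-a->q2 q2-b->q3 q2-c->q0 q3-a->q4 q3-b->q0 q3-c->q0 q4-a->q4 q4-b->q4 q4-c->q4

States q0..q3 record the length of the longest prefix of `aaba` that matches the current input suffix. Reaching q4 means `aaba` has been seen, and we stay there forever. Accept from q4.
With 5 states:
        a   b   c  
>  q0   q1  q0  q0 
   q1   q2  q0  q0 
   q2   q2  q3  q0 
   q3   q4  q0  q0 
 * q4   q4  q4  q4 
(> = start, * = accepting)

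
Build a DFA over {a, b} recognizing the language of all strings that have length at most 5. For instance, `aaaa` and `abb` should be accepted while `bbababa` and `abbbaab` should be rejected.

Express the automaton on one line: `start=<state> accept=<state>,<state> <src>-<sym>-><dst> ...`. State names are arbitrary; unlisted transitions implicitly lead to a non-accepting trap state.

start=S0 accept=S0,S1,S2,S3,S4,S5 S0-a->S1 S0-b->S1 S1-a->S2 S1-b->S2 S2-a->S3 S2-b->S3 S3-a->S4 S3-b->S4 S4-a->S5 S4-b->S5 S5-a->S6 S5-b->S6 S6-a->S6 S6-b->S6

Count input length up to 6: every symbol moves from S0 toward S6, which means 'more than 5' and absorbs. Accept from {S0, S1, S2, S3, S4, S5}.
A 7-state machine:
        a   b  
>* S0   S1  S1 
 * S1   S2  S2 
 * S2   S3  S3 
 * S3   S4  S4 
 * S4   S5  S5 
 * S5   S6  S6 
   S6   S6  S6 
(> = start, * = accepting)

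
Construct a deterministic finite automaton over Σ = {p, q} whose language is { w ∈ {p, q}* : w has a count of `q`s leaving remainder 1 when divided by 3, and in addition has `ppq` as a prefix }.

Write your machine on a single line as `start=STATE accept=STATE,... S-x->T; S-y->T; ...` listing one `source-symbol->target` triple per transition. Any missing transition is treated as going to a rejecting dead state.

start=S0; accept=S6; S0-p->S1; S0-q->S2; S1-p->S3; S1-q->S2; S2-p->S2; S2-q->S4; S3-p->S5; S3-q->S6; S4-p->S4; S4-q->S5; S5-p->S5; S5-q->S2; S6-p->S6; S6-q->S7; S7-p->S7; S7-q->S8; S8-p->S8; S8-q->S6

Build one automaton per condition and run them in lockstep. The first has 3 states tracking the count of `q`s modulo 3; the second has 5 states tracking whether the input so far still matches the prefix `ppq`. A product state is a pair (one from each), accepting exactly when both do.
With 9 states:
        p   q  
>  S0   S1  S2 
   S1   S3  S2 
   S2   S2  S4 
   S3   S5  S6 
   S4   S4  S5 
   S5   S5  S2 
 * S6   S6  S7 
   S7   S7  S8 
   S8   S8  S6 
(> = start, * = accepting)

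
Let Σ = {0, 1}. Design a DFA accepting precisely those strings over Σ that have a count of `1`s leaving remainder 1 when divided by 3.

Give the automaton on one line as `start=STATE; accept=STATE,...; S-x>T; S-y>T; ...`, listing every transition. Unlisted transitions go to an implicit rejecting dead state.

start=q0; accept=q1; q0-0>q0; q0-1>q1; q1-0>q1; q1-1>q2; q2-0>q2; q2-1>q0

Keep the running count of `1`s modulo 3: each `1` advances along the cycle q0 → q1 → q2 → q0 while other symbols loop. Accept at q1.
A 3-state machine:
        0   1  
>  q0   q0  q1 
 * q1   q1  q2 
   q2   q2  q0 
(> = start, * = accepting)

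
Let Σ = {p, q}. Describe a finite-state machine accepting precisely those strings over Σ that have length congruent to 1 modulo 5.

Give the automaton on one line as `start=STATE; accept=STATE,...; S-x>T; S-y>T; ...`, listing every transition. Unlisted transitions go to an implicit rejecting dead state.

Only the length mod 5 matters, so use a 5-cycle: from any state, every input symbol moves to the next state, wrapping S4 back to S0. Mark S1 accepting.
With 5 states:
        p   q  
>  S0   S1  S1 
 * S1   S2  S2 
   S2   S3  S3 
   S3   S4  S4 
   S4   S0  S0 
(> = start, * = accepting)

start=S0; accept=S1; S0-p>S1; S0-q>S1; S1-p>S2; S1-q>S2; S2-p>S3; S2-q>S3; S3-p>S4; S3-q>S4; S4-p>S0; S4-q>S0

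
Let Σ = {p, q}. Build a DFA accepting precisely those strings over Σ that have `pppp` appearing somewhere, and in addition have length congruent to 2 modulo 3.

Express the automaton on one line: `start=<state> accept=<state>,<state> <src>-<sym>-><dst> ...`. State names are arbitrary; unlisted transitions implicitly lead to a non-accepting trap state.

Run two small machines in parallel and take their product. One (5 states) tracks whether and how much of `pppp` has been seen; the other (3 states) tracks the input length modulo 3. Each combined state is a pair, one component from each; accept when both components accept.
15 states suffice.
          p    q  
>  s0     s1   s2 
   s1     s3   s4 
   s2     s5   s4 
   s3     s6   s0 
   s4     s7   s0 
   s5     s8   s0 
   s6     s9   s2 
   s7    s10   s2 
   s8    s11   s2 
   s9    s12  s12 
   s10   s13   s4 
   s11   s12   s4 
 * s12   s14  s14 
   s13   s14   s0 
   s14    s9   s9 
(> = start, * = accepting)

start=s0 accept=s12 s0-p->s1 s0-q->s2 s1-p->s3 s1-q->s4 s2-p->s5 s2-q->s4 s3-p->s6 s3-q->s0 s4-p->s7 s4-q->s0 s5-p->s8 s5-q->s0 s6-p->s9 s6-q->s2 s7-p->s10 s7-q->s2 s8-p->s11 s8-q->s2 s9-p->s12 s9-q->s12 s10-p->s13 s10-q->s4 s11-p->s12 s11-q->s4 s12-p->s14 s12-q->s14 s13-p->s14 s13-q->s0 s14-p->s9 s14-q->s9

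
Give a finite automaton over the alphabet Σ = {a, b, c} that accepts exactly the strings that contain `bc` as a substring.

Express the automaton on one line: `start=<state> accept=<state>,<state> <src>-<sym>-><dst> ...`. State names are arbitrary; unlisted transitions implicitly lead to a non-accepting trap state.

start=q0 accept=q2 q0-a->q0 q0-b->q1 q0-c->q0 q1-a->q0 q1-b->q1 q1-c->q2 q2-a->q2 q2-b->q2 q2-c->q2

Track how much of `bc` has been matched so far: state q0 is no progress, q2 is the absorbing accept state reached once `bc` has occurred. Intermediate states record partial matches; on a mismatch, fall back to the longest reusable overlap.
A 3-state machine:
        a   b   c  
>  q0   q0  q1  q0 
   q1   q0  q1  q2 
 * q2   q2  q2  q2 
(> = start, * = accepting)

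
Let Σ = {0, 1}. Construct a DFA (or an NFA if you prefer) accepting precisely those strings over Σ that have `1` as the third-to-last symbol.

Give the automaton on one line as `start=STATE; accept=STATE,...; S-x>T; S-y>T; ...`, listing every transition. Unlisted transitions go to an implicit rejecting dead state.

A DFA must remember the last 3 symbols (since which symbol is third-to-last isn't known until the input ends). Use one state per possible window of the last ≤3 symbols; accept from those whose window starts with `1`.
          0    1  
>  s0     s1   s2 
   s1     s3   s4 
   s2     s5   s6 
   s3     s7   s8 
   s4     s9  s10 
   s5    s11  s12 
   s6    s13  s14 
   s7     s7   s8 
   s8     s9  s10 
   s9    s11  s12 
   s10   s13  s14 
 * s11    s7   s8 
 * s12    s9  s10 
 * s13   s11  s12 
 * s14   s13  s14 
(> = start, * = accepting)

start=s0; accept=s11,s12,s13,s14; s0-0>s1; s0-1>s2; s1-0>s3; s1-1>s4; s2-0>s5; s2-1>s6; s3-0>s7; s3-1>s8; s4-0>s9; s4-1>s10; s5-0>s11; s5-1>s12; s6-0>s13; s6-1>s14; s7-0>s7; s7-1>s8; s8-0>s9; s8-1>s10; s9-0>s11; s9-1>s12; s10-0>s13; s10-1>s14; s11-0>s7; s11-1>s8; s12-0>s9; s12-1>s10; s13-0>s11; s13-1>s12; s14-0>s13; s14-1>s14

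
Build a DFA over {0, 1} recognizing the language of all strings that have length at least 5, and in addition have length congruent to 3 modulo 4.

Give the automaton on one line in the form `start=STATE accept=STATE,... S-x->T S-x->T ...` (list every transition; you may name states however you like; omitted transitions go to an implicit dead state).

Handle the two conditions separately and then intersect. One (7 states) tracks the input length, saturating at 6; the other (4 states) tracks the input length modulo 4. Each combined state is a pair, one component from each; accept when both components accept.
10 states suffice.
       0  1 
>  A   B  B 
   B   C  C 
   C   D  D 
   D   E  E 
   E   F  F 
   F   G  G 
   G   H  H 
 * H   I  I 
   I   J  J 
   J   G  G 
(> = start, * = accepting)

start=A accept=H A-0->B A-1->B B-0->C B-1->C C-0->D C-1->D D-0->E D-1->E E-0->F E-1->F F-0->G F-1->G G-0->H G-1->H H-0->I H-1->I I-0->J I-1->J J-0->G J-1->G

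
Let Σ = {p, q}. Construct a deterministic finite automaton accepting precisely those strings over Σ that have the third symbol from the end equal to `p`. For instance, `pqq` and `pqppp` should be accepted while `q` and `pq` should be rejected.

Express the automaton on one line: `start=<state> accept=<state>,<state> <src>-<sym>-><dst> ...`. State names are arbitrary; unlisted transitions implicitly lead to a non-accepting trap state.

start=A accept=H,I,J,K A-p->B A-q->C B-p->D B-q->E C-p->F C-q->G D-p->H D-q->I E-p->J E-q->K F-p->L F-q->M G-p->N G-q->O H-p->H H-q->I I-p->J I-q->K J-p->L J-q->M K-p->N K-q->O L-p->H L-q->I M-p->J M-q->K N-p->L N-q->M O-p->N O-q->O

Because acceptance depends on a position counted from the end, the machine has to buffer the most recent 3 symbols. Make each state the string of the last up-to-3 symbols read; on input `x` shift the window left and append `x`. Accept when the buffered window has length 3 and begins with `p`.
       p  q 
>  A   B  C 
   B   D  E 
   C   F  G 
   D   H  I 
   E   J  K 
   F   L  M 
   G   N  O 
 * H   H  I 
 * I   J  K 
 * J   L  M 
 * K   N  O 
   L   H  I 
   M   J  K 
   N   L  M 
   O   N  O 
(> = start, * = accepting)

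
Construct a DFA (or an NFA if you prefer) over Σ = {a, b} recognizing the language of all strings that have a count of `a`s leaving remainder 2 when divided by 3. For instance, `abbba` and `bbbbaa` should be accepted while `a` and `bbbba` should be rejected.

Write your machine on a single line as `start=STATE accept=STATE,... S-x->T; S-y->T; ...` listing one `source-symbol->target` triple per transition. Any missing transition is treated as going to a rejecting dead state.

start=q0; accept=q2; q0-a->q1; q0-b->q0; q1-a->q2; q1-b->q1; q2-a->q0; q2-b->q2

Keep the running count of `a`s modulo 3: each `a` advances along the cycle q0 → q1 → q2 → q0 while other symbols loop. Accept at q2.
        a   b  
>  q0   q1  q0 
   q1   q2  q1 
 * q2   q0  q2 
(> = start, * = accepting)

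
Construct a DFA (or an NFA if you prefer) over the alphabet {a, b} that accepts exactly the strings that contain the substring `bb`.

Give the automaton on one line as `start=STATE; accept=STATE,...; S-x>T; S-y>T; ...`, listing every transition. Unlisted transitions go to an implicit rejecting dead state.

States S0..S1 record the length of the longest prefix of `bb` that matches the current input suffix. Reaching S2 means `bb` has been seen, and we stay there forever. Accept from S2.
        a   b  
>  S0   S0  S1 
   S1   S0  S2 
 * S2   S2  S2 
(> = start, * = accepting)

start=S0; accept=S2; S0-a>S0; S0-b>S1; S1-a>S0; S1-b>S2; S2-a>S2; S2-b>S2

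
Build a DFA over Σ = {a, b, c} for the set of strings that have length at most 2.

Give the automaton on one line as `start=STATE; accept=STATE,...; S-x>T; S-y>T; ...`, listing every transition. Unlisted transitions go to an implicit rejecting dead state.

Count input length up to 3: every symbol moves from q0 toward q3, which means 'more than 2' and absorbs. Accept from {q0, q1, q2}.
A 4-state machine:
        a   b   c  
>* q0   q1  q1  q1 
 * q1   q2  q2  q2 
 * q2   q3  q3  q3 
   q3   q3  q3  q3 
(> = start, * = accepting)

start=q0; accept=q0,q1,q2; q0-a>q1; q0-b>q1; q0-c>q1; q1-a>q2; q1-b>q2; q1-c>q2; q2-a>q3; q2-b>q3; q2-c>q3; q3-a>q3; q3-b>q3; q3-c>q3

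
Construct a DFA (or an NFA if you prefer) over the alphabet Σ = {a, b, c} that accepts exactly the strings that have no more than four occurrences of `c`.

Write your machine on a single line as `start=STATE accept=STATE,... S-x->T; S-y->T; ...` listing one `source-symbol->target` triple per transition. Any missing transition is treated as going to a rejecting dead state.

start=S0; accept=S0,S1,S2,S3,S4; S0-a->S0; S0-b->S0; S0-c->S1; S1-a->S1; S1-b->S1; S1-c->S2; S2-a->S2; S2-b->S2; S2-c->S3; S3-a->S3; S3-b->S3; S3-c->S4; S4-a->S4; S4-b->S4; S4-c->S5; S5-a->S5; S5-b->S5; S5-c->S5

Only the number of `c`s matters, and only up to 5. Make a chain S0 → S1 → S2 → S3 → S4 → S5 advanced by each `c` (with S5 absorbing); every other symbol self-loops. The accepting set is {S0, S1, S2, S3, S4}.
6 states suffice.
        a   b   c  
>* S0   S0  S0  S1 
 * S1   S1  S1  S2 
 * S2   S2  S2  S3 
 * S3   S3  S3  S4 
 * S4   S4  S4  S5 
   S5   S5  S5  S5 
(> = start, * = accepting)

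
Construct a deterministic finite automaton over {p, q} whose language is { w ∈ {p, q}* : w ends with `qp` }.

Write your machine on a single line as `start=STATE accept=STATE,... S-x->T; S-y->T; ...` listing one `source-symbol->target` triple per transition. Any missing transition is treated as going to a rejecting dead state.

start=s0; accept=s2; s0-p->s0; s0-q->s1; s1-p->s2; s1-q->s1; s2-p->s0; s2-q->s1

Let each state record the length of the longest suffix of the input read so far that is also a prefix of `qp`. s1 means the last symbol is `q`; s2 means the last 2 symbols are `qp`. Accept only at s2, where the string currently ends in `qp`.
A 3-state machine:
        p   q  
>  s0   s0  s1 
   s1   s2  s1 
 * s2   s0  s1 
(> = start, * = accepting)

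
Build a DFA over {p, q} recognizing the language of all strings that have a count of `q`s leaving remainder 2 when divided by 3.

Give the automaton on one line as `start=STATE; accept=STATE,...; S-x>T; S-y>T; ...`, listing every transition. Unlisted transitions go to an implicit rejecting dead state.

Keep the running count of `q`s modulo 3: each `q` advances along the cycle s0 → s1 → s2 → s0 while other symbols loop. Accept at s2.
A 3-state machine:
        p   q  
>  s0   s0  s1 
   s1   s1  s2 
 * s2   s2  s0 
(> = start, * = accepting)

start=s0; accept=s2; s0-p>s0; s0-q>s1; s1-p>s1; s1-q>s2; s2-p>s2; s2-q>s0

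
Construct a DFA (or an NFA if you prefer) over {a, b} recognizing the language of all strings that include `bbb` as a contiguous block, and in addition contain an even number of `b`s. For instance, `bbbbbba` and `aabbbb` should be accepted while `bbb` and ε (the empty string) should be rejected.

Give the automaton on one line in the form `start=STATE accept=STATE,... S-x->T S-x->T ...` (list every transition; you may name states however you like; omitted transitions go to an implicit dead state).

Build one automaton per condition and run them in lockstep. The first has 4 states tracking whether and how much of `bbb` has been seen; the second has 2 states tracking the count of `b`s modulo 2. A product state is a pair (one from each), accepting exactly when both do.
        a   b  
>  S0   S0  S1 
   S1   S2  S3 
   S2   S2  S4 
   S3   S0  S5 
   S4   S0  S6 
   S5   S5  S7 
   S6   S2  S7 
 * S7   S7  S5 
(> = start, * = accepting)

start=S0 accept=S7 S0-a->S0 S0-b->S1 S1-a->S2 S1-b->S3 S2-a->S2 S2-b->S4 S3-a->S0 S3-b->S5 S4-a->S0 S4-b->S6 S5-a->S5 S5-b->S7 S6-a->S2 S6-b->S7 S7-a->S7 S7-b->S5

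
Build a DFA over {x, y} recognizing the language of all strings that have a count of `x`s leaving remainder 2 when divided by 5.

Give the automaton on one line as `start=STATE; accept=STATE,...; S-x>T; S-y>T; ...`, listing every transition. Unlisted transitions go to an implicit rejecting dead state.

The only thing that matters is how many `x`s have appeared, reduced mod 5. Use one state per residue: q0 for 0, …, q4 for 4. Reading `x` moves to the next residue; anything else stays put. q2 is accepting.
A 5-state machine:
        x   y  
>  q0   q1  q0 
   q1   q2  q1 
 * q2   q3  q2 
   q3   q4  q3 
   q4   q0  q4 
(> = start, * = accepting)

start=q0; accept=q2; q0-x>q1; q0-y>q0; q1-x>q2; q1-y>q1; q2-x>q3; q2-y>q2; q3-x>q4; q3-y>q3; q4-x>q0; q4-y>q4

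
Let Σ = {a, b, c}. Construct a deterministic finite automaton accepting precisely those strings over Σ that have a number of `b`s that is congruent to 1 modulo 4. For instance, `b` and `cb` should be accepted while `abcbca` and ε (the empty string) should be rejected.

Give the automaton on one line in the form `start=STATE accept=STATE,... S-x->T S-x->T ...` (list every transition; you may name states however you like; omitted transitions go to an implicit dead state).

start=q0 accept=q1 q0-a->q0 q0-b->q1 q0-c->q0 q1-a->q1 q1-b->q2 q1-c->q1 q2-a->q2 q2-b->q3 q2-c->q2 q3-a->q3 q3-b->q0 q3-c->q3

The only thing that matters is how many `b`s have appeared, reduced mod 4. Use one state per residue: q0 for 0, …, q3 for 3. Reading `b` moves to the next residue; anything else stays put. q1 is accepting.
4 states suffice.
        a   b   c  
>  q0   q0  q1  q0 
 * q1   q1  q2  q1 
   q2   q2  q3  q2 
   q3   q3  q0  q3 
(> = start, * = accepting)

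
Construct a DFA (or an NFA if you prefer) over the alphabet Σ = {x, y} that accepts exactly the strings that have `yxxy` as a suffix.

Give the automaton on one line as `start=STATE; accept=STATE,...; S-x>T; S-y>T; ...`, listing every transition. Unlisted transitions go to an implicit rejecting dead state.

Remember how much of `yxxy` the current input suffix matches. State q0 means no match yet; q1 means the last symbol is `y`; q2 means the last 2 symbols are `yx`; q3 means the last 3 symbols are `yxx`; q4 means the last 4 symbols are `yxxy`. Only q4 accepts. On a mismatch, fall back to the longest proper suffix that is still a prefix of `yxxy`.
A 5-state machine:
        x   y  
>  q0   q0  q1 
   q1   q2  q1 
   q2   q3  q1 
   q3   q0  q4 
 * q4   q2  q1 
(> = start, * = accepting)

start=q0; accept=q4; q0-x>q0; q0-y>q1; q1-x>q2; q1-y>q1; q2-x>q3; q2-y>q1; q3-x>q0; q3-y>q4; q4-x>q2; q4-y>q1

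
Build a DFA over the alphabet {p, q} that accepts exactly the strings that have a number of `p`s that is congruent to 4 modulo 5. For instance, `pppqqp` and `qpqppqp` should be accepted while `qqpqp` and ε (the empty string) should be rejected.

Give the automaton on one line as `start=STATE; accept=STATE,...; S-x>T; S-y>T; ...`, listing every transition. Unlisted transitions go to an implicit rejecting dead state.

start=A; accept=E; A-p>B; A-q>A; B-p>C; B-q>B; C-p>D; C-q>C; D-p>E; D-q>D; E-p>A; E-q>E

The only thing that matters is how many `p`s have appeared, reduced mod 5. Use one state per residue: A for 0, …, E for 4. Reading `p` moves to the next residue; anything else stays put. E is accepting.
5 states suffice.
       p  q 
>  A   B  A 
   B   C  B 
   C   D  C 
   D   E  D 
 * E   A  E 
(> = start, * = accepting)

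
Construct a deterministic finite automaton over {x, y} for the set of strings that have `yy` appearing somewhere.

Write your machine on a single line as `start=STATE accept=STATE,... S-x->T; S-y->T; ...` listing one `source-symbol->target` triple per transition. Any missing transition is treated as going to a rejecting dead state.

States s0..s1 record the length of the longest prefix of `yy` that matches the current input suffix. Reaching s2 means `yy` has been seen, and we stay there forever. Accept from s2.
        x   y  
>  s0   s0  s1 
   s1   s0  s2 
 * s2   s2  s2 
(> = start, * = accepting)

start=s0; accept=s2; s0-x->s0; s0-y->s1; s1-x->s0; s1-y->s2; s2-x->s2; s2-y->s2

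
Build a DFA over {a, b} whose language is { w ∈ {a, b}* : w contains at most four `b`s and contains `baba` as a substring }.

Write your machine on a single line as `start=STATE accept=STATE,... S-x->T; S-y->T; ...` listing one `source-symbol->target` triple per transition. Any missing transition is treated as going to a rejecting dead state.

start=s0; accept=s8,s13,s15; s0-a->s0; s0-b->s1; s1-a->s2; s1-b->s3; s2-a->s4; s2-b->s5; s3-a->s6; s3-b->s7; s4-a->s4; s4-b->s3; s5-a->s8; s5-b->s7; s6-a->s9; s6-b->s10; s7-a->s11; s7-b->s12; s8-a->s8; s8-b->s13; s9-a->s9; s9-b->s7; s10-a->s13; s10-b->s12; s11-a->s12; s11-b->s14; s12-a->s12; s12-b->s12; s13-a->s13; s13-b->s15; s14-a->s15; s14-b->s12; s15-a->s15; s15-b->s12

Run two small machines in parallel and take their product. The first has 6 states tracking the count of `b`s, saturating at 5; the second has 5 states tracking whether and how much of `baba` has been seen. A product state is a pair (one from each), accepting exactly when both do. Equivalent product states are then merged.
16 states suffice.
          a    b  
>  s0     s0   s1 
   s1     s2   s3 
   s2     s4   s5 
   s3     s6   s7 
   s4     s4   s3 
   s5     s8   s7 
   s6     s9  s10 
   s7    s11  s12 
 * s8     s8  s13 
   s9     s9   s7 
   s10   s13  s12 
   s11   s12  s14 
   s12   s12  s12 
 * s13   s13  s15 
   s14   s15  s12 
 * s15   s15  s12 
(> = start, * = accepting)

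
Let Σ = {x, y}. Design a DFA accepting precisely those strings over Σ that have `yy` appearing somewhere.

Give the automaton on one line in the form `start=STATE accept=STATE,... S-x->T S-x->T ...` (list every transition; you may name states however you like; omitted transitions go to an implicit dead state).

Track how much of `yy` has been matched so far: state q0 is no progress, q2 is the absorbing accept state reached once `yy` has occurred. Intermediate states record partial matches; on a mismatch, fall back to the longest reusable overlap.
With 3 states:
        x   y  
>  q0   q0  q1 
   q1   q0  q2 
 * q2   q2  q2 
(> = start, * = accepting)

start=q0 accept=q2 q0-x->q0 q0-y->q1 q1-x->q0 q1-y->q2 q2-x->q2 q2-y->q2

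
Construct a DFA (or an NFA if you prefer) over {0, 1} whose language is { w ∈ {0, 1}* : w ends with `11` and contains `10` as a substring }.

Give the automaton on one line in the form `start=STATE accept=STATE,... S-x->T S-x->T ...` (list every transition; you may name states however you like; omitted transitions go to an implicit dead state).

Build one automaton per condition and run them in lockstep. The first has 3 states tracking how much of the suffix `11` has currently been matched; the second has 3 states tracking whether and how much of `10` has been seen. A product state is a pair (one from each), accepting exactly when both do.
A 6-state machine:
        0   1  
>  s0   s0  s1 
   s1   s2  s3 
   s2   s2  s4 
   s3   s2  s3 
   s4   s2  s5 
 * s5   s2  s5 
(> = start, * = accepting)

start=s0 accept=s5 s0-0->s0 s0-1->s1 s1-0->s2 s1-1->s3 s2-0->s2 s2-1->s4 s3-0->s2 s3-1->s3 s4-0->s2 s4-1->s5 s5-0->s2 s5-1->s5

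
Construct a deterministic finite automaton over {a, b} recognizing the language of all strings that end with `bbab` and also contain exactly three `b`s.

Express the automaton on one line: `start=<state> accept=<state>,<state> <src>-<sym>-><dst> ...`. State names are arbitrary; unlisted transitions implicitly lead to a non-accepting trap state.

start=q0 accept=q8 q0-a->q0 q0-b->q1 q1-a->q2 q1-b->q3 q2-a->q2 q2-b->q4 q3-a->q5 q3-b->q6 q4-a->q7 q4-b->q6 q5-a->q7 q5-b->q8 q6-a->q9 q6-b->q10 q7-a->q7 q7-b->q11 q8-a->q12 q8-b->q10 q9-a->q12 q9-b->q13 q10-a->q14 q10-b->q10 q11-a->q12 q11-b->q10 q12-a->q12 q12-b->q15 q13-a->q16 q13-b->q10 q14-a->q16 q14-b->q13 q15-a->q16 q15-b->q10 q16-a->q16 q16-b->q15

Handle the two conditions separately and then intersect. One (5 states) tracks how much of the suffix `bbab` has currently been matched; the other (5 states) tracks the count of `b`s, saturating at 4. Each combined state is a pair, one component from each; accept when both components accept.
A 17-state machine:
          a    b  
>  q0     q0   q1 
   q1     q2   q3 
   q2     q2   q4 
   q3     q5   q6 
   q4     q7   q6 
   q5     q7   q8 
   q6     q9  q10 
   q7     q7  q11 
 * q8    q12  q10 
   q9    q12  q13 
   q10   q14  q10 
   q11   q12  q10 
   q12   q12  q15 
   q13   q16  q10 
   q14   q16  q13 
   q15   q16  q10 
   q16   q16  q15 
(> = start, * = accepting)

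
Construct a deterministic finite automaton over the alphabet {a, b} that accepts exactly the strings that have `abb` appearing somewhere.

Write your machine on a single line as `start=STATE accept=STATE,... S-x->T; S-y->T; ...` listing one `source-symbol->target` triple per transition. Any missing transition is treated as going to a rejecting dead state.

Track how much of `abb` has been matched so far: state S0 is no progress, S3 is the absorbing accept state reached once `abb` has occurred. Intermediate states record partial matches; on a mismatch, fall back to the longest reusable overlap.
        a   b  
>  S0   S1  S0 
   S1   S1  S2 
   S2   S1  S3 
 * S3   S3  S3 
(> = start, * = accepting)

start=S0; accept=S3; S0-a->S1; S0-b->S0; S1-a->S1; S1-b->S2; S2-a->S1; S2-b->S3; S3-a->S3; S3-b->S3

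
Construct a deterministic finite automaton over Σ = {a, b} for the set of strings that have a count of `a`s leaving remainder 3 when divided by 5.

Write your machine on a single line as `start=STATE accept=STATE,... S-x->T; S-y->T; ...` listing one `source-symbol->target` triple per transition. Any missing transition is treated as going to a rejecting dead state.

The only thing that matters is how many `a`s have appeared, reduced mod 5. Use one state per residue: q0 for 0, …, q4 for 4. Reading `a` moves to the next residue; anything else stays put. q3 is accepting.
A 5-state machine:
        a   b  
>  q0   q1  q0 
   q1   q2  q1 
   q2   q3  q2 
 * q3   q4  q3 
   q4   q0  q4 
(> = start, * = accepting)

start=q0; accept=q3; q0-a->q1; q0-b->q0; q1-a->q2; q1-b->q1; q2-a->q3; q2-b->q2; q3-a->q4; q3-b->q3; q4-a->q0; q4-b->q4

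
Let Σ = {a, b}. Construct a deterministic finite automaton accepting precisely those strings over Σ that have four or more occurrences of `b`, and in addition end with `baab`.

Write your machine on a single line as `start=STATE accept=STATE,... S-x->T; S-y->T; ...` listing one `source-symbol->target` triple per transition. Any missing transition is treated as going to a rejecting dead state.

start=S0; accept=S6; S0-a->S0; S0-b->S1; S1-a->S1; S1-b->S2; S2-a->S2; S2-b->S3; S3-a->S4; S3-b->S3; S4-a->S5; S4-b->S3; S5-a->S2; S5-b->S6; S6-a->S4; S6-b->S3

Run two small machines in parallel and take their product. One (6 states) tracks the count of `b`s, saturating at 5; the other (5 states) tracks how much of the suffix `baab` has currently been matched. Each combined state is a pair, one component from each; accept when both components accept. Minimizing collapses redundant product states.
        a   b  
>  S0   S0  S1 
   S1   S1  S2 
   S2   S2  S3 
   S3   S4  S3 
   S4   S5  S3 
   S5   S2  S6 
 * S6   S4  S3 
(> = start, * = accepting)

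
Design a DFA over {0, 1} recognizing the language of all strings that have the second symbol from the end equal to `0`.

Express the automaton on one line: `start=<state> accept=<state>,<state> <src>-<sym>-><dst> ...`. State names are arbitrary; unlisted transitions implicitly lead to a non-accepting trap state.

Because acceptance depends on a position counted from the end, the machine has to buffer the most recent 2 symbols. Make each state the string of the last up-to-2 symbols read; on input `x` shift the window left and append `x`. Accept when the buffered window has length 2 and begins with `0`.
7 states suffice.
        0   1  
>  s0   s1  s2 
   s1   s3  s4 
   s2   s5  s6 
 * s3   s3  s4 
 * s4   s5  s6 
   s5   s3  s4 
   s6   s5  s6 
(> = start, * = accepting)

start=s0 accept=s3,s4 s0-0->s1 s0-1->s2 s1-0->s3 s1-1->s4 s2-0->s5 s2-1->s6 s3-0->s3 s3-1->s4 s4-0->s5 s4-1->s6 s5-0->s3 s5-1->s4 s6-0->s5 s6-1->s6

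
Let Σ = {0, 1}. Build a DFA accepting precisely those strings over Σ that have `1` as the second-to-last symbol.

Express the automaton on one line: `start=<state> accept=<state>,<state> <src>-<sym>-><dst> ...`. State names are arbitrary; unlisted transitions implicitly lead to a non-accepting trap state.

start=S0 accept=S5,S6 S0-0->S1 S0-1->S2 S1-0->S3 S1-1->S4 S2-0->S5 S2-1->S6 S3-0->S3 S3-1->S4 S4-0->S5 S4-1->S6 S5-0->S3 S5-1->S4 S6-0->S5 S6-1->S6

Because acceptance depends on a position counted from the end, the machine has to buffer the most recent 2 symbols. Make each state the string of the last up-to-2 symbols read; on input `x` shift the window left and append `x`. Accept when the buffered window has length 2 and begins with `1`.
With 7 states:
        0   1  
>  S0   S1  S2 
   S1   S3  S4 
   S2   S5  S6 
   S3   S3  S4 
   S4   S5  S6 
 * S5   S3  S4 
 * S6   S5  S6 
(> = start, * = accepting)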